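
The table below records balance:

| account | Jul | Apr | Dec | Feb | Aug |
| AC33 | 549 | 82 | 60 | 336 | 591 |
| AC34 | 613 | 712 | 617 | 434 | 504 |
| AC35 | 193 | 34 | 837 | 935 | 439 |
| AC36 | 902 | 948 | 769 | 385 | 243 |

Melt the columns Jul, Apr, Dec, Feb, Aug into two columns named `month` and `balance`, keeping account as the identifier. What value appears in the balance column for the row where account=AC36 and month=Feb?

Unpivoting turns each (account, wide-column) pair into one long row.
The wide cell at row AC36, column Feb holds 385, so the long row (AC36, Feb) has balance=385.

385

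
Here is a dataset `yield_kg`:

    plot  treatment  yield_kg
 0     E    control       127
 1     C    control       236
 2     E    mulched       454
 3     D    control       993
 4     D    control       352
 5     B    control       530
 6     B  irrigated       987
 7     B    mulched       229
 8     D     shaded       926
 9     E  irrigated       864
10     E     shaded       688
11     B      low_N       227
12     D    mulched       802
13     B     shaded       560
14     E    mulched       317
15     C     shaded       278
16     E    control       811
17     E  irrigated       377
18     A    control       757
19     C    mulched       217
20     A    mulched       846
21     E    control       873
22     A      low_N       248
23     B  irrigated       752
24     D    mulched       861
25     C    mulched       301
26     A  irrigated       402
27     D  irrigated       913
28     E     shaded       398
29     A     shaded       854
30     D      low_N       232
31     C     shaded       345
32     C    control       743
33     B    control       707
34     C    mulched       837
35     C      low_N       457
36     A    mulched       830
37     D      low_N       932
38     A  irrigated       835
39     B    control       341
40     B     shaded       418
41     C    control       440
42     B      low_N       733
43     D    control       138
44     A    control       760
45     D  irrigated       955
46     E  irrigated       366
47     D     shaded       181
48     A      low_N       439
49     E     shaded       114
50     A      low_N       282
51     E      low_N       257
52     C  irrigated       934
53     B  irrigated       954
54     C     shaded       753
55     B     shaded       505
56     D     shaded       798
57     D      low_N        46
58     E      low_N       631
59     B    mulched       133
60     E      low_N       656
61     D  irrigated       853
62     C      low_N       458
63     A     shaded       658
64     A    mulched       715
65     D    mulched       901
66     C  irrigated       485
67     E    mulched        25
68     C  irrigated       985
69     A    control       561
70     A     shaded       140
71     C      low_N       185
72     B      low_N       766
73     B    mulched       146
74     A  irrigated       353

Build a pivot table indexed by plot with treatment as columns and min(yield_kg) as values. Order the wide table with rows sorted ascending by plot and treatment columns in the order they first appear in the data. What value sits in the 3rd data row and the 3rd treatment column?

With rows sorted ascending by plot, row 3 is plot=C. treatment columns in first-appearance order: control, mulched, irrigated, shaded, low_N; column 3 is irrigated.
Long rows with plot=C, treatment=irrigated: min(934, 485, 985) = 485.

485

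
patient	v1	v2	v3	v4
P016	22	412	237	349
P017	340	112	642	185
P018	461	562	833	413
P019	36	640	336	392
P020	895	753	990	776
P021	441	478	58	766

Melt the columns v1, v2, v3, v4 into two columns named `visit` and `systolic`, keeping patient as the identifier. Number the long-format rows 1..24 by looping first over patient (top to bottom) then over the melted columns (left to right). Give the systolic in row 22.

478

24 rows total (6 × 4). Row 22: index ⌊(22-1)/4⌋ = 5 into patient → P021; (22-1) mod 4 = 1 into the melted columns → v2.
So row 22 is (P021, v2, 478); systolic = 478.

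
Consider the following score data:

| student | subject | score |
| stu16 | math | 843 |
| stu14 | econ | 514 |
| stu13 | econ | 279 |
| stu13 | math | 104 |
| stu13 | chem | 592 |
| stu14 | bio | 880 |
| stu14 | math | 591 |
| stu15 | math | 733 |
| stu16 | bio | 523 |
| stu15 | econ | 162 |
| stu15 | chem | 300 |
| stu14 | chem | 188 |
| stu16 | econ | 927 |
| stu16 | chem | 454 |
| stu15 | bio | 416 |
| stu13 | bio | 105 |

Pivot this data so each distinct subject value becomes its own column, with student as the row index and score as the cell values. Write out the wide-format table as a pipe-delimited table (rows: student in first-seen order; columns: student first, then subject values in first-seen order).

| student | math | econ | chem | bio |
| stu16 | 843 | 927 | 454 | 523 |
| stu14 | 591 | 514 | 188 | 880 |
| stu13 | 104 | 279 | 592 | 105 |
| stu15 | 733 | 162 | 300 | 416 |

Columns: student plus the 4 distinct subject values (math, econ, chem, bio).
For example, row stu16 column math takes score=843 from the long row (stu16, math).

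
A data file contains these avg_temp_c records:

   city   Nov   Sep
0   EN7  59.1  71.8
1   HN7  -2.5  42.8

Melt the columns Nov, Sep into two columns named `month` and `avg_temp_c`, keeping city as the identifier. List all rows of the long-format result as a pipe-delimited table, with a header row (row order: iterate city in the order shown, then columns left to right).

| city | month | avg_temp_c |
| EN7 | Nov | 59.1 |
| EN7 | Sep | 71.8 |
| HN7 | Nov | -2.5 |
| HN7 | Sep | 42.8 |

Each (city, column) pair becomes one row: 2 × 2 = 4 rows.
For example, (EN7, Nov) → avg_temp_c=59.1.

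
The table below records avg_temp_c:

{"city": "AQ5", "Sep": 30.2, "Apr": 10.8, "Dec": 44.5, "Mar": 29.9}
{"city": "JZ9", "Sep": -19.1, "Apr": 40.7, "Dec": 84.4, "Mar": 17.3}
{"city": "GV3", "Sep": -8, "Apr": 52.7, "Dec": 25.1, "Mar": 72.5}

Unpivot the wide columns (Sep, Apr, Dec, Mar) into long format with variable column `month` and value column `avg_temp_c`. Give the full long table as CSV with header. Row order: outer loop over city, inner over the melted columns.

city,month,avg_temp_c
AQ5,Sep,30.2
AQ5,Apr,10.8
AQ5,Dec,44.5
AQ5,Mar,29.9
JZ9,Sep,-19.1
JZ9,Apr,40.7
JZ9,Dec,84.4
JZ9,Mar,17.3
GV3,Sep,-8
GV3,Apr,52.7
GV3,Dec,25.1
GV3,Mar,72.5

Each (city, column) pair becomes one row: 3 × 4 = 12 rows.
For example, (AQ5, Sep) → avg_temp_c=30.2.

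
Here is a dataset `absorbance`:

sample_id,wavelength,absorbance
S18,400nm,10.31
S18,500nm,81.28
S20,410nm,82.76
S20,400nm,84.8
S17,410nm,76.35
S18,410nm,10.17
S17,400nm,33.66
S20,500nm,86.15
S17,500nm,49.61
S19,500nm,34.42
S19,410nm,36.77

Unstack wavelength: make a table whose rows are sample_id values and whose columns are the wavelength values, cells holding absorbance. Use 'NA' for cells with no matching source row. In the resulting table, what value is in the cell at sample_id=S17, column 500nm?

49.61

The long row with sample_id=S17, wavelength=500nm has absorbance=49.61.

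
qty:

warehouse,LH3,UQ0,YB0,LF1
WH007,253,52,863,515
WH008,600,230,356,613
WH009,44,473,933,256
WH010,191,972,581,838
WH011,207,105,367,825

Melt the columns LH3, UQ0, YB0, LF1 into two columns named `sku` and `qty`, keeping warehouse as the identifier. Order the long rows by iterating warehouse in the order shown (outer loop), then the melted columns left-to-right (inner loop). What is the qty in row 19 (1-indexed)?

20 rows total (5 × 4). Row 19: index ⌊(19-1)/4⌋ = 4 into warehouse → WH011; (19-1) mod 4 = 2 into the melted columns → YB0.
So row 19 is (WH011, YB0, 367); qty = 367.

367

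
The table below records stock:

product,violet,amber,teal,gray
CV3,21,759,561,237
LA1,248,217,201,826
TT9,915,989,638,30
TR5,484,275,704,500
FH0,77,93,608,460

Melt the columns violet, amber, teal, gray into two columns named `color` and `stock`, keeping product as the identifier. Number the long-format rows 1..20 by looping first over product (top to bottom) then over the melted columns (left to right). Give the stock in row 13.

20 rows total (5 × 4). Row 13: index ⌊(13-1)/4⌋ = 3 into product → TR5; (13-1) mod 4 = 0 into the melted columns → violet.
So row 13 is (TR5, violet, 484); stock = 484.

484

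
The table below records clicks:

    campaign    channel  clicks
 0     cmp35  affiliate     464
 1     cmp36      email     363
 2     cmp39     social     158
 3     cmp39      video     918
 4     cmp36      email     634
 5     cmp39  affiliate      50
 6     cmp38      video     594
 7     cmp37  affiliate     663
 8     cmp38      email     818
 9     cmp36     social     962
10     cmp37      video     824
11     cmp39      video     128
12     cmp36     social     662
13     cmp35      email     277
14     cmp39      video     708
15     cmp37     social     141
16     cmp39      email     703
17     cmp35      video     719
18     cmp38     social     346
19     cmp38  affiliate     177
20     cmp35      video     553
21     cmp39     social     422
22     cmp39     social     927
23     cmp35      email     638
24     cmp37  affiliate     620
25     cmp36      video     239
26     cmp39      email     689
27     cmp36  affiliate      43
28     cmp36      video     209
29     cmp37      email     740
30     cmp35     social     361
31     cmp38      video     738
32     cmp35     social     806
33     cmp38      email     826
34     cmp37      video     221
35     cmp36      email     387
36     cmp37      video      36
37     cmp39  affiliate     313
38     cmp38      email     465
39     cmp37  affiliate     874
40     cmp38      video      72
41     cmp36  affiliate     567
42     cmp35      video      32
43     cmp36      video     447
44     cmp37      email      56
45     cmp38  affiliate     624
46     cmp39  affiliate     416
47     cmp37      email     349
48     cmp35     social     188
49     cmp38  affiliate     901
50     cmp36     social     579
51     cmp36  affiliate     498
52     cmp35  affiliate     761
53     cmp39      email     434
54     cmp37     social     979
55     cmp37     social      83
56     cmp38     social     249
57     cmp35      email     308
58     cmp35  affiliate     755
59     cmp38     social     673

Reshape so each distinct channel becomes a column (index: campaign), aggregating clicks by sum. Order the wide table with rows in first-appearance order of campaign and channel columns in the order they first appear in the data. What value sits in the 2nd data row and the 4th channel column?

With rows in first-appearance order of campaign, row 2 is campaign=cmp36. channel columns in first-appearance order: affiliate, email, social, video; column 4 is video.
Long rows with campaign=cmp36, channel=video: 239 + 209 + 447 = 895.

895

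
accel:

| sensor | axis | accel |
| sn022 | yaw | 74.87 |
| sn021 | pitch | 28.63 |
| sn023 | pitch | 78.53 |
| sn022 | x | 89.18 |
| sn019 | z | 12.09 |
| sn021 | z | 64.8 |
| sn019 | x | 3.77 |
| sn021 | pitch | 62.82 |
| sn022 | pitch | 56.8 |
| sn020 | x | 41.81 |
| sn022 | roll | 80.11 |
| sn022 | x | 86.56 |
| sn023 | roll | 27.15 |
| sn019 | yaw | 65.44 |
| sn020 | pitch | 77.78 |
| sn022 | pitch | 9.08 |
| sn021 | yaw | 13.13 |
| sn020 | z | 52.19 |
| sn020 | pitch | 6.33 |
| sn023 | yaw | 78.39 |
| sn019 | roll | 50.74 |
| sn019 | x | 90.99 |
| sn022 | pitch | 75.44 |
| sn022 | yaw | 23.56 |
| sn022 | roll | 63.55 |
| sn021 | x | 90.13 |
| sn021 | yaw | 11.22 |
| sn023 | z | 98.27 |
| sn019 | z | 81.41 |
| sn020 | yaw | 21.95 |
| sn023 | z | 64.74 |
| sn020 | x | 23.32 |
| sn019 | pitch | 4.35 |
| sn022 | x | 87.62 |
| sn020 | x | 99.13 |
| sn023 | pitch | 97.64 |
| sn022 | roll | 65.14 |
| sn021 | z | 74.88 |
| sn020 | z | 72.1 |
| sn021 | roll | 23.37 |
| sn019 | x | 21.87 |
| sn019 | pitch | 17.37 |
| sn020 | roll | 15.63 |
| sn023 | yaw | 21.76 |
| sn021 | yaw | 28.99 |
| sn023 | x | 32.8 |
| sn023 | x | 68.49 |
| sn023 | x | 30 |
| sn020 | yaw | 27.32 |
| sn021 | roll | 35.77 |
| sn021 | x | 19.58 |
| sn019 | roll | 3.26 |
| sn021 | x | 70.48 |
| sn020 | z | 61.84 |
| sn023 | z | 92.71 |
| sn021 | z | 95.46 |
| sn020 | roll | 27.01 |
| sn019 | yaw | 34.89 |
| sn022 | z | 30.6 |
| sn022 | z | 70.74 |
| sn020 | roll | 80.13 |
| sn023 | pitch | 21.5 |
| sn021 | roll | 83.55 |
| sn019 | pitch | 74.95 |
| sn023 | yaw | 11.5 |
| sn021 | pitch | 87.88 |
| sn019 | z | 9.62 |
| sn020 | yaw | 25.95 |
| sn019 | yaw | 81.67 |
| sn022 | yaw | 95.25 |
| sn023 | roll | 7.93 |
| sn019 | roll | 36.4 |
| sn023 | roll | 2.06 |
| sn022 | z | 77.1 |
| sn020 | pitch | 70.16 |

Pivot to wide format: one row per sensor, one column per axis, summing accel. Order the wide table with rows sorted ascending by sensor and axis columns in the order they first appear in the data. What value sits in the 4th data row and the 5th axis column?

With rows sorted ascending by sensor, row 4 is sensor=sn022. axis columns in first-appearance order: yaw, pitch, x, z, roll; column 5 is roll.
Long rows with sensor=sn022, axis=roll: 80.11 + 63.55 + 65.14 = 208.80.

208.80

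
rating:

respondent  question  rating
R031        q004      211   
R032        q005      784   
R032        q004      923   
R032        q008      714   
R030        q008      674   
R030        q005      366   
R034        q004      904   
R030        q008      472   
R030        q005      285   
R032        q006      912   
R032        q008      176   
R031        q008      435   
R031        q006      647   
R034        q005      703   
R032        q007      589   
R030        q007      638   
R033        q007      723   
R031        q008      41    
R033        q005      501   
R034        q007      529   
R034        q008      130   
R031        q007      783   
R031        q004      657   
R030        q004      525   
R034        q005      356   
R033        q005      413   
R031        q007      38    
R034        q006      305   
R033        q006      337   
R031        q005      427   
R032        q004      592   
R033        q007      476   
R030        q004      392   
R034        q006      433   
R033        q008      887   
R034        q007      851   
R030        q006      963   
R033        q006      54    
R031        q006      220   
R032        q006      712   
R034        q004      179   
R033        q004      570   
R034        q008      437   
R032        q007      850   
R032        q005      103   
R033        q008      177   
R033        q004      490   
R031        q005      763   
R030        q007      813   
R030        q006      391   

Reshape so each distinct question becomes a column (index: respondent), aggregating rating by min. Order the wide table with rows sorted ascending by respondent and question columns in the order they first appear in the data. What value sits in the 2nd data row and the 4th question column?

220

With rows sorted ascending by respondent, row 2 is respondent=R031. question columns in first-appearance order: q004, q005, q008, q006, q007; column 4 is q006.
Long rows with respondent=R031, question=q006: min(647, 220) = 220.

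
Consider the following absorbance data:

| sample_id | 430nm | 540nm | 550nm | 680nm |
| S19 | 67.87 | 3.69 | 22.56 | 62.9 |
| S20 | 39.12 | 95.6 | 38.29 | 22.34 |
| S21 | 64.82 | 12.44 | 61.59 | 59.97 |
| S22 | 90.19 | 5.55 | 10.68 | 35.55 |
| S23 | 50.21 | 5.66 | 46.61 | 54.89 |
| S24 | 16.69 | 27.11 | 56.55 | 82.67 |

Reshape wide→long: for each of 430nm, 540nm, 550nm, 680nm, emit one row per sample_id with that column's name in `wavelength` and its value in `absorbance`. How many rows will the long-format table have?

24

6 sample_id values × 4 melted columns = 24 rows.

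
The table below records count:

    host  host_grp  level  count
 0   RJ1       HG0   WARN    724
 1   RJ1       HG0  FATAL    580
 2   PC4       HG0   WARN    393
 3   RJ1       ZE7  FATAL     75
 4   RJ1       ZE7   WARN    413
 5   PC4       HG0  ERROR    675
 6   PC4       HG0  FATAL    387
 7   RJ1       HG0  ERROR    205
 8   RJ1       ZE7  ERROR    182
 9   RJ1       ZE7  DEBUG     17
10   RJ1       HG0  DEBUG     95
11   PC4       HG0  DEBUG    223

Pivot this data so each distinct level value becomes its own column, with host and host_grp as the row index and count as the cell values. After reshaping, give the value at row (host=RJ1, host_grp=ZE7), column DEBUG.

Wide layout: rows indexed by host and host_grp, columns are the 4 distinct level values (WARN, FATAL, ERROR, DEBUG).
Cell (host=RJ1, host_grp=ZE7, level=DEBUG) draws from the long row where host=RJ1, host_grp=ZE7 and level=DEBUG, which has count=17.

17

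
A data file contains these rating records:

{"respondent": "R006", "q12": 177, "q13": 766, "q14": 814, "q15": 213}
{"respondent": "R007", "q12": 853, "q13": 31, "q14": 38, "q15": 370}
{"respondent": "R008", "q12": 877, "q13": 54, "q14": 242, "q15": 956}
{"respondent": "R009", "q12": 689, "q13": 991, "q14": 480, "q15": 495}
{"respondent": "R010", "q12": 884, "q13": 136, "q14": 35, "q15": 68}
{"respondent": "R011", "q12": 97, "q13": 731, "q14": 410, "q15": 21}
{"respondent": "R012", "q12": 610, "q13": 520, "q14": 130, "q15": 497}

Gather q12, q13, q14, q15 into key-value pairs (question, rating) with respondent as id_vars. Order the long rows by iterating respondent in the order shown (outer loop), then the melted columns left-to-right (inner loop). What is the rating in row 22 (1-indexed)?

731

28 rows total (7 × 4). Row 22: index ⌊(22-1)/4⌋ = 5 into respondent → R011; (22-1) mod 4 = 1 into the melted columns → q13.
So row 22 is (R011, q13, 731); rating = 731.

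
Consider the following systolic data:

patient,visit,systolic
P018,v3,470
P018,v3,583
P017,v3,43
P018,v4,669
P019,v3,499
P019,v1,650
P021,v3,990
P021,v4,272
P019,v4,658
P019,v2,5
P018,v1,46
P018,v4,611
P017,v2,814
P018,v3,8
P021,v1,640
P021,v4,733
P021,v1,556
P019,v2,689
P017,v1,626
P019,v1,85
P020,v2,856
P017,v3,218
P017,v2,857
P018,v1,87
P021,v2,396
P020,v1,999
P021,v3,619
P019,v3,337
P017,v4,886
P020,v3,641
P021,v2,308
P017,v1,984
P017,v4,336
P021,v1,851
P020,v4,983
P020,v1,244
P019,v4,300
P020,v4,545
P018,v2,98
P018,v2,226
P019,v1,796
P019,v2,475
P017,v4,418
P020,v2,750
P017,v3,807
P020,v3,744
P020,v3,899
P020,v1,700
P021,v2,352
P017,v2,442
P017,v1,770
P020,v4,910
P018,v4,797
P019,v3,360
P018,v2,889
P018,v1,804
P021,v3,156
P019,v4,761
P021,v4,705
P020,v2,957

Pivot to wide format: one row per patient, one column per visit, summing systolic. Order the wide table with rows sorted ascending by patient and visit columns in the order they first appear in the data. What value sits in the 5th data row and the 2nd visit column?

With rows sorted ascending by patient, row 5 is patient=P021. visit columns in first-appearance order: v3, v4, v1, v2; column 2 is v4.
Long rows with patient=P021, visit=v4: 272 + 733 + 705 = 1710.

1710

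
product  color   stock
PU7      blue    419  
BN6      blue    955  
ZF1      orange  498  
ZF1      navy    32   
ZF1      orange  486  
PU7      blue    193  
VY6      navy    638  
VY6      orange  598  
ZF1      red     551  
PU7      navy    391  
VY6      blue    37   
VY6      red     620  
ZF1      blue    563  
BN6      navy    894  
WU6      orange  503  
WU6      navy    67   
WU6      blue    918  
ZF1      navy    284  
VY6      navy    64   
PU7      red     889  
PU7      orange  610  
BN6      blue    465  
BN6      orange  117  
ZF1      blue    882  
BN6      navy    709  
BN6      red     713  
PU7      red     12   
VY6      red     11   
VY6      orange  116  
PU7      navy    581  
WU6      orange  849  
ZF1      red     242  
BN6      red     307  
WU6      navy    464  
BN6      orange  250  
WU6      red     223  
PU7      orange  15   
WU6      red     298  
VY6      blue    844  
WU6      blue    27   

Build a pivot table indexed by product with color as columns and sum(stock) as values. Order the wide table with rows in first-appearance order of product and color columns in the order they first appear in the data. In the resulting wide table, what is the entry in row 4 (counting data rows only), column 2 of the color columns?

With rows in first-appearance order of product, row 4 is product=VY6. color columns in first-appearance order: blue, orange, navy, red; column 2 is orange.
Long rows with product=VY6, color=orange: 598 + 116 = 714.

714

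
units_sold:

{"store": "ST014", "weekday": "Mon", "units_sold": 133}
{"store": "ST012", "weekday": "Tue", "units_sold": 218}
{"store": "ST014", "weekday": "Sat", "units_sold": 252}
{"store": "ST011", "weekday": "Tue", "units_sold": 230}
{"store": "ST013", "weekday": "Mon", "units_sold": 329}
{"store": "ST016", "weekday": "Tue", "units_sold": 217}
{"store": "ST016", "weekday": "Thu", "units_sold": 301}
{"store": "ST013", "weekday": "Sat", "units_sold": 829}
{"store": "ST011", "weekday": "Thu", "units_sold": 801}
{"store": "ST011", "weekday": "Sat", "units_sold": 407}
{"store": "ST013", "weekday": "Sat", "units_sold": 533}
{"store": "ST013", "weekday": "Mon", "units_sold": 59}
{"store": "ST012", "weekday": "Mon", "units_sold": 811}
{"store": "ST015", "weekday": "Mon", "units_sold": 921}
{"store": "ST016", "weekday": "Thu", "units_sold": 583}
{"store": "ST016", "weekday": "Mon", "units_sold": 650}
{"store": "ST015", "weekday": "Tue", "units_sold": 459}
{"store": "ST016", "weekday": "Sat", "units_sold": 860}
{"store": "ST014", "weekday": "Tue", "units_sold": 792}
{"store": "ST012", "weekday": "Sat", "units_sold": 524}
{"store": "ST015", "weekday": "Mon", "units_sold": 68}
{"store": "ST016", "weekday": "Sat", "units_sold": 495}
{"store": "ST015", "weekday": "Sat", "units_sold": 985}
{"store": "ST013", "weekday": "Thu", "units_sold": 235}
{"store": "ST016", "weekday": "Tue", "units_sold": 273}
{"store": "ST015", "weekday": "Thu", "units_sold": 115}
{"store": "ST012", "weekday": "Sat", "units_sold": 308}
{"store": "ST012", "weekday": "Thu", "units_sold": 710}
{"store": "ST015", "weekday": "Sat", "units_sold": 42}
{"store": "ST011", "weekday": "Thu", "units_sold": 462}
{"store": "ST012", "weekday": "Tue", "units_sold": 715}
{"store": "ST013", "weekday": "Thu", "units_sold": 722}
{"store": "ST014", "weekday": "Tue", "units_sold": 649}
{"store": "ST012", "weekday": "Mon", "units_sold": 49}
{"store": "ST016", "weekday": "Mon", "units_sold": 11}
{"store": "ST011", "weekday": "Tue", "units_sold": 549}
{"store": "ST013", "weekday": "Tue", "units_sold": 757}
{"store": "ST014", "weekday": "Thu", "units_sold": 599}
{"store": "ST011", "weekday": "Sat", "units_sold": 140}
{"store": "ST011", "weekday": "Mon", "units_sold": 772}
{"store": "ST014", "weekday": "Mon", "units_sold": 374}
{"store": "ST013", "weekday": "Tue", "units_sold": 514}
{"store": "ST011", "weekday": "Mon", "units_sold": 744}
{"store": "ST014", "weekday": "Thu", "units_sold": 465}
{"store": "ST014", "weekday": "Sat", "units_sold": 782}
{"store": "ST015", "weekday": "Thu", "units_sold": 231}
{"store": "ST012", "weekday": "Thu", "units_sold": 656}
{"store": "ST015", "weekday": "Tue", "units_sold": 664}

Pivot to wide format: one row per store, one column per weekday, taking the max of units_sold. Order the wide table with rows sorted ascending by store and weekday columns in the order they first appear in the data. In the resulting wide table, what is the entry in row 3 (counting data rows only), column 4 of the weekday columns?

722

With rows sorted ascending by store, row 3 is store=ST013. weekday columns in first-appearance order: Mon, Tue, Sat, Thu; column 4 is Thu.
Long rows with store=ST013, weekday=Thu: max(235, 722) = 722.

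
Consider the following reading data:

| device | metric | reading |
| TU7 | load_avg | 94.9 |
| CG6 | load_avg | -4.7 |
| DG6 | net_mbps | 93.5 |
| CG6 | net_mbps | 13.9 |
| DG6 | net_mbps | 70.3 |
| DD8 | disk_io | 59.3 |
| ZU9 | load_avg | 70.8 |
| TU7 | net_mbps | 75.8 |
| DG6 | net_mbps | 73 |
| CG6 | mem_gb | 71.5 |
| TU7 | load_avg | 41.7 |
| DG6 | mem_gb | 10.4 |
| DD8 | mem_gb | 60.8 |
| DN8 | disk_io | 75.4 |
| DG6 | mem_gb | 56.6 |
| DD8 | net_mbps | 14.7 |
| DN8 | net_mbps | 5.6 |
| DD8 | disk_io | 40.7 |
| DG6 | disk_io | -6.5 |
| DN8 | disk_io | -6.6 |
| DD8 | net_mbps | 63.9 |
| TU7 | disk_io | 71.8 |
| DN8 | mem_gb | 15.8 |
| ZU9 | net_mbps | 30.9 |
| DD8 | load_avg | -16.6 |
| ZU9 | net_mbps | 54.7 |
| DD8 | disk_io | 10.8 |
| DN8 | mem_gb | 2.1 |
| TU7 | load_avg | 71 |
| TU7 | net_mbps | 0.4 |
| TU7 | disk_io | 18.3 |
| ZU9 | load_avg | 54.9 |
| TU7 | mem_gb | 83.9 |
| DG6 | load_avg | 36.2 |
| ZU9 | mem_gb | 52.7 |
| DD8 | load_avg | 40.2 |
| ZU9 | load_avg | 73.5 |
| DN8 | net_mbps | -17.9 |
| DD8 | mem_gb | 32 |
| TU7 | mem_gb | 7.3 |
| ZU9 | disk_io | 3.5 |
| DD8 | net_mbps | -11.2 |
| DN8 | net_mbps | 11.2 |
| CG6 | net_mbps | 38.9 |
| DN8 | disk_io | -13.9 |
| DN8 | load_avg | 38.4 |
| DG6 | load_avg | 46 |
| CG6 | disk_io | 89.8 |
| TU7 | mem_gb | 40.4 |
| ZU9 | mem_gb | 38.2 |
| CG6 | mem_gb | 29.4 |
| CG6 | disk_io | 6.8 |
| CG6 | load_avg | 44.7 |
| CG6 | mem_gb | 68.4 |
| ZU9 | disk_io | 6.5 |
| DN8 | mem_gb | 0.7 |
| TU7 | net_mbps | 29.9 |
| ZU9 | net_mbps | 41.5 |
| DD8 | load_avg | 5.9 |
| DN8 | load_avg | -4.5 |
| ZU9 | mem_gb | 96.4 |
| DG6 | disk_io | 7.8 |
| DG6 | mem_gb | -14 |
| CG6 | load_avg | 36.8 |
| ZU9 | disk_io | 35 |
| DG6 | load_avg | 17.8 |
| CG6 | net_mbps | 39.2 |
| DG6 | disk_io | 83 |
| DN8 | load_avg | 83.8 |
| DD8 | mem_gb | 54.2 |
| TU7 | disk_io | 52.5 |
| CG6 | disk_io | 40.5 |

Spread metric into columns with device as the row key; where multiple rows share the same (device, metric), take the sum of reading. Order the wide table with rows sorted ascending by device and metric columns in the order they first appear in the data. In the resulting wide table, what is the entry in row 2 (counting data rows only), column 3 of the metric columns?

110.8

With rows sorted ascending by device, row 2 is device=DD8. metric columns in first-appearance order: load_avg, net_mbps, disk_io, mem_gb; column 3 is disk_io.
Long rows with device=DD8, metric=disk_io: 59.3 + 40.7 + 10.8 = 110.8.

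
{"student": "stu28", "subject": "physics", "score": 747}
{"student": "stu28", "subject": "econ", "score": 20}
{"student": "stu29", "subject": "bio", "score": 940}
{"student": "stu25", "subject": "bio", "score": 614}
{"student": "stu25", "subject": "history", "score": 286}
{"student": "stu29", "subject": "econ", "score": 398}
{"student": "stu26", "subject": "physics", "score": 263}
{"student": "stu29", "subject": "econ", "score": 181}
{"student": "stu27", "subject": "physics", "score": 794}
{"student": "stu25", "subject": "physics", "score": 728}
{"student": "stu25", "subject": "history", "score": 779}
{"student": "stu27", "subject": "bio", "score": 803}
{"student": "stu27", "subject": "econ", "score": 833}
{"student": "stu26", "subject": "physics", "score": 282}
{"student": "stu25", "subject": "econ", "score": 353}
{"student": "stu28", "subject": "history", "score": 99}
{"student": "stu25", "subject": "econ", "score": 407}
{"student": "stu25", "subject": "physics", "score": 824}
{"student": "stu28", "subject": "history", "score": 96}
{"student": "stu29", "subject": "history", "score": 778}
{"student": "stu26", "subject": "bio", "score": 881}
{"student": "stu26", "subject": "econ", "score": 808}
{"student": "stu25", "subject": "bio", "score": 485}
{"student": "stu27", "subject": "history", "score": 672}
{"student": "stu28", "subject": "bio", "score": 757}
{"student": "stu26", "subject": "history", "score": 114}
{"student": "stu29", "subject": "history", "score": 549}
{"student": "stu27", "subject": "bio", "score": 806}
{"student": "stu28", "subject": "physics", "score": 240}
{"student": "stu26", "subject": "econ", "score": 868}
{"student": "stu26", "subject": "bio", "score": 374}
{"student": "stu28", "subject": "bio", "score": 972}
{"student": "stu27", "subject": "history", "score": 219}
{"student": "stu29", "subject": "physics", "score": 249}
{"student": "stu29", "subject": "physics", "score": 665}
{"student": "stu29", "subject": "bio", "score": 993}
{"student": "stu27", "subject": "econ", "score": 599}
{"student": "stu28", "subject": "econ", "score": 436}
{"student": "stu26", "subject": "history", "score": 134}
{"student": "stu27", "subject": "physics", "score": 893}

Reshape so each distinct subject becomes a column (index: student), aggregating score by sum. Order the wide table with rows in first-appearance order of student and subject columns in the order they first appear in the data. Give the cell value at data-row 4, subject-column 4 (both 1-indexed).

248

With rows in first-appearance order of student, row 4 is student=stu26. subject columns in first-appearance order: physics, econ, bio, history; column 4 is history.
Long rows with student=stu26, subject=history: 114 + 134 = 248.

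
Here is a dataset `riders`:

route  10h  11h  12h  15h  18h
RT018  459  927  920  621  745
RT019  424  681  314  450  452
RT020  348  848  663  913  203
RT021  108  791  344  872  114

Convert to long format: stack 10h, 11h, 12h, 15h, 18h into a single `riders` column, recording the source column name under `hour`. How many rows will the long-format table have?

20

4 route values × 5 melted columns = 20 rows.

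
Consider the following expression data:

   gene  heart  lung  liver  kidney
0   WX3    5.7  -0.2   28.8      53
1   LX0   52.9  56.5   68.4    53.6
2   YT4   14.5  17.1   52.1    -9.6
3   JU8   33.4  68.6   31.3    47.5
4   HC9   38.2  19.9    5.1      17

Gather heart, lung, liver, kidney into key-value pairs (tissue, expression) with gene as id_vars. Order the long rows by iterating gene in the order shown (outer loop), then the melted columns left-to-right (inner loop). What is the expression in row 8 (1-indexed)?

20 rows total (5 × 4). Row 8: index ⌊(8-1)/4⌋ = 1 into gene → LX0; (8-1) mod 4 = 3 into the melted columns → kidney.
So row 8 is (LX0, kidney, 53.6); expression = 53.6.

53.6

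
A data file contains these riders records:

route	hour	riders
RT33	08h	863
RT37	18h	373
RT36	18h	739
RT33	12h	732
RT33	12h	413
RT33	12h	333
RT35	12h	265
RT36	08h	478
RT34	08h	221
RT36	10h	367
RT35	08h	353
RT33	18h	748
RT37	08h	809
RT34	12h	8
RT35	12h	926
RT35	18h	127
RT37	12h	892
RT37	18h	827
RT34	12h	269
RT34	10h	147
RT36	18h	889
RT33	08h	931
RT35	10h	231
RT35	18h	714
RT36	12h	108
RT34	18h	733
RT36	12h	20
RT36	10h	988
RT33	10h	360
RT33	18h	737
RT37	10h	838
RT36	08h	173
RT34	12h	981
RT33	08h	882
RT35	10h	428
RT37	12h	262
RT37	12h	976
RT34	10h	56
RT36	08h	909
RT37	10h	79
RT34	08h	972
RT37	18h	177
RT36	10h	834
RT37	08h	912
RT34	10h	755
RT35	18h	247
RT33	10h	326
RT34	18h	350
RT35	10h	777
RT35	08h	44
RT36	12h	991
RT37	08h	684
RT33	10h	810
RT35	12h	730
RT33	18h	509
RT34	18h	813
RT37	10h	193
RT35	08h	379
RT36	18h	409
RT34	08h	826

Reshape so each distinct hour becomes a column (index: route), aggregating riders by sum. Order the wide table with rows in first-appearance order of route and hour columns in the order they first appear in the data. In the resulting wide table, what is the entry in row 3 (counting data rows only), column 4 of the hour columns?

With rows in first-appearance order of route, row 3 is route=RT36. hour columns in first-appearance order: 08h, 18h, 12h, 10h; column 4 is 10h.
Long rows with route=RT36, hour=10h: 367 + 988 + 834 = 2189.

2189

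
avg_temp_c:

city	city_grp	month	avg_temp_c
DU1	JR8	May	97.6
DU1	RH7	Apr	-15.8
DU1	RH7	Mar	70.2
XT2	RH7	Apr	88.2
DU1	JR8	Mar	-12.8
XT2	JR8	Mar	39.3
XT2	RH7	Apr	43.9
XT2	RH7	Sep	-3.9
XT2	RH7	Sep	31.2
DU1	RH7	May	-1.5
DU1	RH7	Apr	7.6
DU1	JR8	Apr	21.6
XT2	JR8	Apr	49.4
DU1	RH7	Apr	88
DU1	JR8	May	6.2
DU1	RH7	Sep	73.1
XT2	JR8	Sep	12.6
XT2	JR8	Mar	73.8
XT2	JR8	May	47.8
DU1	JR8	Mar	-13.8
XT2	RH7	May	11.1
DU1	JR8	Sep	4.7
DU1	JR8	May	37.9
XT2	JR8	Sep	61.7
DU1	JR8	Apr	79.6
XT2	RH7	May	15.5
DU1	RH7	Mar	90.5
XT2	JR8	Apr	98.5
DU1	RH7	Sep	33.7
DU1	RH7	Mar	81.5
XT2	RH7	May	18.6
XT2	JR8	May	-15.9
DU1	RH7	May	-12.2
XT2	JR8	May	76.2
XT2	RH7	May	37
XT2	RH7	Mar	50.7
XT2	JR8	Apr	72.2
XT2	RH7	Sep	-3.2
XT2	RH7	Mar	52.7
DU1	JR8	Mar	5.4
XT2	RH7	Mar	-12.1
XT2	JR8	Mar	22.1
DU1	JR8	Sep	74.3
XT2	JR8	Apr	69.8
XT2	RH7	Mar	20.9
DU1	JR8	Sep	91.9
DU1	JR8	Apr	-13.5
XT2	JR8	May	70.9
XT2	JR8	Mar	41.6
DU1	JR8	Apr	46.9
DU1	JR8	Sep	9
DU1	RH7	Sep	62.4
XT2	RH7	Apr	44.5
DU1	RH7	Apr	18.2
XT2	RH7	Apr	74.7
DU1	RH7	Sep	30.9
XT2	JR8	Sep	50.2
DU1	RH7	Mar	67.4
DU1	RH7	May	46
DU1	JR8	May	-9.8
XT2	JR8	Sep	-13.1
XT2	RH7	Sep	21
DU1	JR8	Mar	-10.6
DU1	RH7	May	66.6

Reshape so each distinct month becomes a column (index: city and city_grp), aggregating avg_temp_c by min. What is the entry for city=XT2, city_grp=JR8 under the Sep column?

-13.1

Rows with city=XT2, city_grp=JR8 and month=Sep: avg_temp_c values are 12.6, 61.7, 50.2, -13.1.
min(12.6, 61.7, 50.2, -13.1) = -13.1.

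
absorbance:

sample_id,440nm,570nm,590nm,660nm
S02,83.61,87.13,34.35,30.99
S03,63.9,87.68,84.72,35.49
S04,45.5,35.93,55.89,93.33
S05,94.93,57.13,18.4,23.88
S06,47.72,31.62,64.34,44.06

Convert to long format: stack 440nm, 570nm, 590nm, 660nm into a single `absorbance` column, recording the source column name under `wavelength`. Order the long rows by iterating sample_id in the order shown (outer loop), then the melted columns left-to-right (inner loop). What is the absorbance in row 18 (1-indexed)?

20 rows total (5 × 4). Row 18: index ⌊(18-1)/4⌋ = 4 into sample_id → S06; (18-1) mod 4 = 1 into the melted columns → 570nm.
So row 18 is (S06, 570nm, 31.62); absorbance = 31.62.

31.62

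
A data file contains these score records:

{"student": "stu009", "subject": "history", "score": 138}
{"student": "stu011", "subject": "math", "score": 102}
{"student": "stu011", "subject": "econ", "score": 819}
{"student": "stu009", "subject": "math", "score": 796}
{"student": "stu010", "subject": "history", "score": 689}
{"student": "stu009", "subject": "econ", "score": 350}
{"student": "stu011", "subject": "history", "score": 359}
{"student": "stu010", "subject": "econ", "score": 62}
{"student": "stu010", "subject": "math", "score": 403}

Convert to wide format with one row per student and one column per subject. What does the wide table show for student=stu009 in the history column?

Wide layout: rows indexed by student, columns are the 3 distinct subject values (history, math, econ).
Cell (student=stu009, subject=history) draws from the long row where student=stu009 and subject=history, which has score=138.

138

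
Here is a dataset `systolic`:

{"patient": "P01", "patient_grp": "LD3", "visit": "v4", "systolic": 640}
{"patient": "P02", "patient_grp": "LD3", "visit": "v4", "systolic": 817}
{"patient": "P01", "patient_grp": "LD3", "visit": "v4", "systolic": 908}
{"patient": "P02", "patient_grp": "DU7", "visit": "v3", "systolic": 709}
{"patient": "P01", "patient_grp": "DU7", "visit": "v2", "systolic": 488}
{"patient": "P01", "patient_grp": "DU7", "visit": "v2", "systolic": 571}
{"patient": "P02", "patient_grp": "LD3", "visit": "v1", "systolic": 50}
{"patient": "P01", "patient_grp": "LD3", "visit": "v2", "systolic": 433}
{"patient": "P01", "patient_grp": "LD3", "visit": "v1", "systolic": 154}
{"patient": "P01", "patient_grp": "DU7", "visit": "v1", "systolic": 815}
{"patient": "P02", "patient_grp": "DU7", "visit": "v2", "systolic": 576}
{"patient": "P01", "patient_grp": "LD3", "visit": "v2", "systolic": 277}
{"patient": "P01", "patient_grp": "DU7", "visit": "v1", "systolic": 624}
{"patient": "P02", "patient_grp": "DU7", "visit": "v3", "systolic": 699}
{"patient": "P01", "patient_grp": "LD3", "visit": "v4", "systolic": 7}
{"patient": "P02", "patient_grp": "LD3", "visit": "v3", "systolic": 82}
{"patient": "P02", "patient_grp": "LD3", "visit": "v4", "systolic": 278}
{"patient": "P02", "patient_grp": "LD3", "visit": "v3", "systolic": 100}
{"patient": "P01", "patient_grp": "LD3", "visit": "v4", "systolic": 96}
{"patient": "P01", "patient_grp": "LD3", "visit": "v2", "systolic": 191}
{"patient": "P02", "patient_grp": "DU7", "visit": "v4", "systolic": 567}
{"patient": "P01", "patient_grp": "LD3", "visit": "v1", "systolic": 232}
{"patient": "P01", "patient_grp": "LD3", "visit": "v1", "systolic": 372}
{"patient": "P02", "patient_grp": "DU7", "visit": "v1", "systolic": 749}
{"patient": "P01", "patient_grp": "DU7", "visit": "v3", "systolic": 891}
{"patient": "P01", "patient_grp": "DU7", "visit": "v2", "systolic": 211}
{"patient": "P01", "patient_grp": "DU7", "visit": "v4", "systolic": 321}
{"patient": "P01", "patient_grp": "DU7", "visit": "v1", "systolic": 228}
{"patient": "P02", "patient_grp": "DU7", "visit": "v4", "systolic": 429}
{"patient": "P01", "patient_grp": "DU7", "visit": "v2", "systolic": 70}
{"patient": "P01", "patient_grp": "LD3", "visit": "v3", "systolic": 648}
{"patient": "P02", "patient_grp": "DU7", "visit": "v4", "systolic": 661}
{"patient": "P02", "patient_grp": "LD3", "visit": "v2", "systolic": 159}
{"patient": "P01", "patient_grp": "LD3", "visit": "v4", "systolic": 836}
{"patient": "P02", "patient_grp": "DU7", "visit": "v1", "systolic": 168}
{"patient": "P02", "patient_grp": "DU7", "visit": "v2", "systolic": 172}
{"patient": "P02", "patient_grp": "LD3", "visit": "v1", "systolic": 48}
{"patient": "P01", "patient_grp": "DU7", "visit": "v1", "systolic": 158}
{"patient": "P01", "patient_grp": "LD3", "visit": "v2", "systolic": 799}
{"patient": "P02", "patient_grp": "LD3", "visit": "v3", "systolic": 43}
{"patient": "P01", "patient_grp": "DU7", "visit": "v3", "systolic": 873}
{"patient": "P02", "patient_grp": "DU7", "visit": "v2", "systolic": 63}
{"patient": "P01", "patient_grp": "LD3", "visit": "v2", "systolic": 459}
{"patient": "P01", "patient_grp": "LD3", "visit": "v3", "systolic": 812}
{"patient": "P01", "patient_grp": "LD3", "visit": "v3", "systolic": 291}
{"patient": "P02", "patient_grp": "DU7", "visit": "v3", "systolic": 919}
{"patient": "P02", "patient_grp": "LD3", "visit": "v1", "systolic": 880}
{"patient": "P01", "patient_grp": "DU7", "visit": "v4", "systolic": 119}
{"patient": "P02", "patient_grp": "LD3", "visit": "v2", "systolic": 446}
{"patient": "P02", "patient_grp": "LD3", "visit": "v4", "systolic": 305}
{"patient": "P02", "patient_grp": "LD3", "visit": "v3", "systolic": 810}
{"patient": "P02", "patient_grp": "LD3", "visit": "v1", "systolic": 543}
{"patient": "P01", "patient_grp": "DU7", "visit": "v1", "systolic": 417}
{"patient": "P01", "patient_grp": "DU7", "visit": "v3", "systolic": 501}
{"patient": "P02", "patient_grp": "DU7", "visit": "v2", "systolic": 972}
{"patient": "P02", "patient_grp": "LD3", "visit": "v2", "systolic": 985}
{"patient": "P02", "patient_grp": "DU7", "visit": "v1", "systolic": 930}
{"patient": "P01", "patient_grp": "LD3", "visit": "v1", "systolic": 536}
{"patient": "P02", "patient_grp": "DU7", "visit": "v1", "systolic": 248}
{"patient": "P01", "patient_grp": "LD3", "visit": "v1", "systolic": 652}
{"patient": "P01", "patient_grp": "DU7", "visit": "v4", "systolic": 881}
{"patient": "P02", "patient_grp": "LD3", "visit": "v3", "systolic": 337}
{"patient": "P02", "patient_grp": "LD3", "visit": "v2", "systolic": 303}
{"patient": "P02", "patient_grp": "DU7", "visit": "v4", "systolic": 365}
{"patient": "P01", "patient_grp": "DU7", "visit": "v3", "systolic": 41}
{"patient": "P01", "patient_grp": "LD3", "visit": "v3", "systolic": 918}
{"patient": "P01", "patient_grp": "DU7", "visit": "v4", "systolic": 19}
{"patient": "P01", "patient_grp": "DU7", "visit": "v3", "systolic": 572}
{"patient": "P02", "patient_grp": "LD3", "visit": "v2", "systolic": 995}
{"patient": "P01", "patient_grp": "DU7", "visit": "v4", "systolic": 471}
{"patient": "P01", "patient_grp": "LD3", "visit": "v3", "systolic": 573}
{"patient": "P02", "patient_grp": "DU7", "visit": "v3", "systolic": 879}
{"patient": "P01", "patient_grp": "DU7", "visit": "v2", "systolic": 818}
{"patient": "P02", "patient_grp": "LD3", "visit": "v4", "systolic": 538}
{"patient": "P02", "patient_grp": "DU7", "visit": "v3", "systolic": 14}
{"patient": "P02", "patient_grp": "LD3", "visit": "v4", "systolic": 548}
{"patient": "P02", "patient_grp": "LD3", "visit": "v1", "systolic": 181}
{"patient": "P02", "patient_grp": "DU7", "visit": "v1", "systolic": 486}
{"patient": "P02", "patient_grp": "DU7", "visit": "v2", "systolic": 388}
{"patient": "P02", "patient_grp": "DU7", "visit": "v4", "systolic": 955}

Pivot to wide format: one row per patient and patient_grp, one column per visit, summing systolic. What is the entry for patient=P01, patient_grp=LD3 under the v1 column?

Rows with patient=P01, patient_grp=LD3 and visit=v1: systolic values are 154, 232, 372, 536, 652.
154 + 232 + 372 + 536 + 652 = 1946.

1946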